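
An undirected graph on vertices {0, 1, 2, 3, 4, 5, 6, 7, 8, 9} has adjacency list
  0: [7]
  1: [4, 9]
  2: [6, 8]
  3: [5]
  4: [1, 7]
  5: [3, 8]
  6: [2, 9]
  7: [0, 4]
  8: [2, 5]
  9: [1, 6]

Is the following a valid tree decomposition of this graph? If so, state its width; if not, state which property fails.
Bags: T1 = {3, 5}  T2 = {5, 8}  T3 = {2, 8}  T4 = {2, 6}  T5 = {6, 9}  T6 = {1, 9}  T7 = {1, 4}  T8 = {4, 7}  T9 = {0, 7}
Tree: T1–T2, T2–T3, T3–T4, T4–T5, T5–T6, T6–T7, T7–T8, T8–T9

Every vertex of G appears in some bag (union = {0, 1, 2, 3, 4, 5, 6, 7, 8, 9}); every edge is covered by a bag; and for each vertex v the set of bags containing v is connected in the bag tree. The decomposition is therefore valid. The largest bag has 2 vertices, so the width is 1.

Yes; width 1.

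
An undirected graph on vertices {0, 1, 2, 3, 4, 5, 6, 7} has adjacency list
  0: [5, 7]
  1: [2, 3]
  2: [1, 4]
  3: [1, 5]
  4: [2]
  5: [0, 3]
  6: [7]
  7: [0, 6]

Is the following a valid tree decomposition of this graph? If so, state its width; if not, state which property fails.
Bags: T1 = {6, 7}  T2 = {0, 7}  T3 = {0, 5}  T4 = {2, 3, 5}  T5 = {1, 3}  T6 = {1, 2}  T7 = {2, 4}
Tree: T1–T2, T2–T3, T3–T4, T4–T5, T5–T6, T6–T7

A tree decomposition must satisfy three properties: every vertex lies in some bag; for every edge, both endpoints lie together in some bag; and for every vertex, the bags containing it form a connected subtree. Here bags containing vertex 2 are not connected in the tree, so the decomposition is invalid.

No — bags containing vertex 2 are not connected in the tree.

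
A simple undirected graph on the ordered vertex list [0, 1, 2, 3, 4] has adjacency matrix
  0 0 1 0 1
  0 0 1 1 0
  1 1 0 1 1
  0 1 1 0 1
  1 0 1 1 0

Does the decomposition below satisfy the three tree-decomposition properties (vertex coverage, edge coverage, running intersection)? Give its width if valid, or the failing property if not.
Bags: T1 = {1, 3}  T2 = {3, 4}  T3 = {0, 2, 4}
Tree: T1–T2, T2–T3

A tree decomposition must satisfy three properties: every vertex lies in some bag; for every edge, both endpoints lie together in some bag; and for every vertex, the bags containing it form a connected subtree. Here edge (1,2) lies in no bag, so the decomposition is invalid.

No — edge (1,2) lies in no bag.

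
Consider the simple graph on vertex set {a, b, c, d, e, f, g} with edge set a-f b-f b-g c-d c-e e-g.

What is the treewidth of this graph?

1

A width-1 tree decomposition is:
Bags: B1 = {c, d}  B2 = {c, e}  B3 = {e, g}  B4 = {b, g}  B5 = {b, f}  B6 = {a, f}
Tree: B1–B2, B2–B3, B3–B4, B4–B5, B5–B6
Every bag has size at most 2, so the width is 2 − 1 = 1 and tw(G) ≤ 1. Any graph with an edge has treewidth ≥ 1, and G has the edge d–c. Hence tw(G) = 1 exactly.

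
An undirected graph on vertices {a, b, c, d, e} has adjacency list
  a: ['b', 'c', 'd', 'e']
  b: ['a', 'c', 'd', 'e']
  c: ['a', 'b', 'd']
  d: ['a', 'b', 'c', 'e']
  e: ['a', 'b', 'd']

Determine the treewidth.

3

A width-3 tree decomposition is:
Bags: B1 = {a, b, c, d}  B2 = {a, b, d, e}
Tree: B1–B2
The largest bag has 4 vertices, giving width 3; this decomposition certifies tw(G) ≤ 3. Conversely, {a, b, d, e} is a clique of size 4, and the vertices of any clique must share a bag in every tree decomposition; so some bag has ≥ 4 vertices and tw(G) ≥ 3. The upper and lower bounds meet at 3, so that is the treewidth.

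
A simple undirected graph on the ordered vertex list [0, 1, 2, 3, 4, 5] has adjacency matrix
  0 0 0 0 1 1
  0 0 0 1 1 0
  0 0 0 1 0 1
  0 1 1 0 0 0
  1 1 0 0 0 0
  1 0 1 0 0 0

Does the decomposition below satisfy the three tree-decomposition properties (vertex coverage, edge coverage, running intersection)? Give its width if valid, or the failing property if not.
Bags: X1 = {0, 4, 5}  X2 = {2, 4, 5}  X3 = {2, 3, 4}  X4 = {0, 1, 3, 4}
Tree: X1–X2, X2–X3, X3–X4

A tree decomposition must satisfy three properties: every vertex lies in some bag; for every edge, both endpoints lie together in some bag; and for every vertex, the bags containing it form a connected subtree. Here bags containing vertex 0 are not connected in the tree, so the decomposition is invalid.

No — bags containing vertex 0 are not connected in the tree.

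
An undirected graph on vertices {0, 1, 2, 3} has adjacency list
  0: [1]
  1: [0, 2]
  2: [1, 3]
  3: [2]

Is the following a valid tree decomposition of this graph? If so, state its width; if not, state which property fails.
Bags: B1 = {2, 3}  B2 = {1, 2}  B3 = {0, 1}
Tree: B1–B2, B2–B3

Vertex coverage: the bags together contain {0, 1, 2, 3}, the full vertex set. Edge coverage: each edge of G has both endpoints in at least one bag. Running intersection: for every vertex, the bags containing it form a connected subtree. All three properties hold, so this is a valid tree decomposition of width max|bag| − 1 = 1, and hence tw(G) ≤ 1.

Yes; width 1.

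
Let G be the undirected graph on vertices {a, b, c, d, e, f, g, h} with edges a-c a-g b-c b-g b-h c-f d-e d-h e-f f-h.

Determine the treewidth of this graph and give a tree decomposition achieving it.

Treewidth 2.
Bags: B1 = {d, e, f}  B2 = {d, f, h}  B3 = {c, f, h}  B4 = {b, c, h}  B5 = {a, b, c}  B6 = {a, b, g}
Tree: B1–B2, B2–B3, B3–B4, B4–B5, B5–B6

Every bag has size at most 3, so the width is 3 − 1 = 2 and tw(G) ≤ 2. The edges e–d–h–f–e form a cycle, so G is not a tree and its treewidth is at least 2. Therefore the treewidth is 2.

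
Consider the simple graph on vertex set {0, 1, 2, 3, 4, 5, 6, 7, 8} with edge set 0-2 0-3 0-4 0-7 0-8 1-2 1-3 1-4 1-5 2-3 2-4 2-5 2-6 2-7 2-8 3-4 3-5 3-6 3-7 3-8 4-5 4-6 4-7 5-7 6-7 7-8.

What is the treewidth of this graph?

4

A width-4 tree decomposition is:
Bags: B1 = {2, 3, 4, 6, 7}  B2 = {2, 3, 4, 5, 7}  B3 = {0, 2, 3, 4, 7}  B4 = {0, 2, 3, 7, 8}  B5 = {1, 2, 3, 4, 5}
Tree: B1–B2, B1–B3, B3–B4, B2–B5
Each bag holds 5 vertices, so the decomposition has width 4, which upper-bounds the treewidth. Conversely, {0, 2, 3, 7, 8} is a clique of size 5, and the vertices of any clique must share a bag in every tree decomposition; so some bag has ≥ 5 vertices and tw(G) ≥ 4. Therefore the treewidth is 4.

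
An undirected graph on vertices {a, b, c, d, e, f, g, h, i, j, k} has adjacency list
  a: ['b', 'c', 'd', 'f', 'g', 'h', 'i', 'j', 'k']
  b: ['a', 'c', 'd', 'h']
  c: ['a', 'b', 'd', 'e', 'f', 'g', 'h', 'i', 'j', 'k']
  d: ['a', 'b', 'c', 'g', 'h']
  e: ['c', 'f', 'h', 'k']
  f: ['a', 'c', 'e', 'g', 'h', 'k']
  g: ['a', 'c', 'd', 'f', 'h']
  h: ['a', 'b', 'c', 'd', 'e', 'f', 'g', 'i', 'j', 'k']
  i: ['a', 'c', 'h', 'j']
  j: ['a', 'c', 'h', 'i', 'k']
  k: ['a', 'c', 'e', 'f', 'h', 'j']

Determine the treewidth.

4

A width-4 tree decomposition is:
Bags: B1 = {a, c, f, g, h}  B2 = {a, c, f, h, k}  B3 = {a, c, h, j, k}  B4 = {c, e, f, h, k}  B5 = {a, c, d, g, h}  B6 = {a, b, c, d, h}  B7 = {a, c, h, i, j}
Tree: B1–B2, B2–B3, B2–B4, B1–B5, B5–B6, B3–B7
The largest bag has 5 vertices, giving width 4; this decomposition certifies tw(G) ≤ 4. Conversely, {c, e, f, h, k} is a clique of size 5, and the vertices of any clique must share a bag in every tree decomposition; so some bag has ≥ 5 vertices and tw(G) ≥ 4. Combining the bounds, tw(G) = 4.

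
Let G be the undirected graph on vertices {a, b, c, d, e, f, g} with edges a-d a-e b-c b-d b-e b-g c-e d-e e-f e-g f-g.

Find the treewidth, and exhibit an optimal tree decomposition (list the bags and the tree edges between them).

Treewidth 2.
One optimal decomposition is:
Bags: B1 = {e, f, g}  B2 = {b, e, g}  B3 = {b, d, e}  B4 = {a, d, e}  B5 = {b, c, e}
Tree: B1–B2, B2–B3, B3–B4, B3–B5

Each bag holds 3 vertices, so the decomposition has width 2, which upper-bounds the treewidth. On the other hand G contains the 3-clique {a, d, e}. A clique must lie in a single bag of any decomposition, so no decomposition can have width below 2. Hence tw(G) = 2 exactly.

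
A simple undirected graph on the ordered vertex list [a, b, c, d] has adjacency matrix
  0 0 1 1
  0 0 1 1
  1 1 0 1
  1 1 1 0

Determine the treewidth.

2

A width-2 tree decomposition is:
Bags: B1 = {a, c, d}  B2 = {b, c, d}
Tree: B1–B2
Each bag holds 3 vertices, so the decomposition has width 2, which upper-bounds the treewidth. For the lower bound, the 3 vertices {a, c, d} are pairwise adjacent, and any tree decomposition puts a clique entirely inside one bag — forcing width ≥ 2. Therefore the treewidth is 2.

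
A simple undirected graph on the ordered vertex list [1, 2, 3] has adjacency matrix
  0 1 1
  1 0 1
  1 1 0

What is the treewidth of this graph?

A width-2 tree decomposition is:
Bags: B1 = {1, 2, 3}
Tree: (single bag)
A single bag containing all 3 vertices is trivially a valid decomposition of width 2. Conversely, {1, 2, 3} is a clique of size 3, and the vertices of any clique must share a bag in every tree decomposition; so some bag has ≥ 3 vertices and tw(G) ≥ 2. Therefore the treewidth is 2.

2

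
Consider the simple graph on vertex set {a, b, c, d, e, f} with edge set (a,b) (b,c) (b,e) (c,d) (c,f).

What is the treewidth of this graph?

A width-1 tree decomposition is:
Bags: B1 = {b, e}  B2 = {b, c}  B3 = {c, d}  B4 = {c, f}  B5 = {a, b}
Tree: B1–B2, B2–B3, B2–B4, B1–B5
The largest bag has 2 vertices, giving width 1; this decomposition certifies tw(G) ≤ 1. Since G has at least one edge (e.g. b–e), it is not an edgeless graph, so tw(G) ≥ 1. Hence tw(G) = 1 exactly.

1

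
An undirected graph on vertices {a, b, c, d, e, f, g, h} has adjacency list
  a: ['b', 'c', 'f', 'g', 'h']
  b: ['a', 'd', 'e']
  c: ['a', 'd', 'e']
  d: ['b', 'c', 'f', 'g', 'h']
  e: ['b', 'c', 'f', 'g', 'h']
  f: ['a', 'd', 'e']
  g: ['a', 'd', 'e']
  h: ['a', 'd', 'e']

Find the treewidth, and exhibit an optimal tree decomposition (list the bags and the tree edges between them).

Treewidth 3.
One such decomposition:
Bags: B1 = {a, b, d, e}  B2 = {a, d, e, g}  B3 = {a, d, e, h}  B4 = {a, c, d, e}  B5 = {a, d, e, f}
Tree: B1–B2, B2–B3, B3–B4, B4–B5

The largest bag has 4 vertices, giving width 3; this decomposition certifies tw(G) ≤ 3. For the lower bound: the 4 vertex sets {b,d}, {a,g}, {e}, {h} are disjoint, each induces a connected subgraph, and every pair is joined by at least one edge of G. Contracting each set to a single vertex therefore yields K_{4} as a minor, and since treewidth is minor-monotone, tw(G) ≥ tw(K_{4}) = 3. Hence tw(G) = 3 exactly.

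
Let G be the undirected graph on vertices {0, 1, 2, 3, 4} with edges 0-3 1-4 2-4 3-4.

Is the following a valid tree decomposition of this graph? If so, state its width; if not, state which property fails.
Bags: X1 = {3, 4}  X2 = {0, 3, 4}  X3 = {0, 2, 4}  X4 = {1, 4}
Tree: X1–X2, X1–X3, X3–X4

A tree decomposition must satisfy three properties: every vertex lies in some bag; for every edge, both endpoints lie together in some bag; and for every vertex, the bags containing it form a connected subtree. Here bags containing vertex 0 are not connected in the tree, so the decomposition is invalid.

No — bags containing vertex 0 are not connected in the tree.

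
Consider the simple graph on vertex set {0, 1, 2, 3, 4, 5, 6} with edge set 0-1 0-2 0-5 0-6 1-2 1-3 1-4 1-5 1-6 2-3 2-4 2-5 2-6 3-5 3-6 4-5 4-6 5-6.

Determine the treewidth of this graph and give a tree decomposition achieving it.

Treewidth 4.
One optimal decomposition is:
Bags: B1 = {1, 2, 4, 5, 6}  B2 = {0, 1, 2, 5, 6}  B3 = {1, 2, 3, 5, 6}
Tree: B1–B2, B1–B3

Each bag holds 5 vertices, so the decomposition has width 4, which upper-bounds the treewidth. On the other hand G contains the 5-clique {0, 1, 2, 5, 6}. A clique must lie in a single bag of any decomposition, so no decomposition can have width below 4. Hence tw(G) = 4 exactly.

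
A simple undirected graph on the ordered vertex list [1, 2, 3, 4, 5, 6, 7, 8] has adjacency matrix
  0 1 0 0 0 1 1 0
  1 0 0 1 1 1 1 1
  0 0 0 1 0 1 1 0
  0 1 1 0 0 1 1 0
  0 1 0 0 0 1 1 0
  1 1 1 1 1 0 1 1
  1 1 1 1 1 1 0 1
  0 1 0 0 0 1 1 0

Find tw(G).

A width-3 tree decomposition is:
Bags: B1 = {2, 4, 6, 7}  B2 = {3, 4, 6, 7}  B3 = {2, 6, 7, 8}  B4 = {1, 2, 6, 7}  B5 = {2, 5, 6, 7}
Tree: B1–B2, B1–B3, B3–B4, B1–B5
Each bag holds 4 vertices, so the decomposition has width 3, which upper-bounds the treewidth. Conversely, {2, 6, 7, 8} is a clique of size 4, and the vertices of any clique must share a bag in every tree decomposition; so some bag has ≥ 4 vertices and tw(G) ≥ 3. Combining the bounds, tw(G) = 3.

3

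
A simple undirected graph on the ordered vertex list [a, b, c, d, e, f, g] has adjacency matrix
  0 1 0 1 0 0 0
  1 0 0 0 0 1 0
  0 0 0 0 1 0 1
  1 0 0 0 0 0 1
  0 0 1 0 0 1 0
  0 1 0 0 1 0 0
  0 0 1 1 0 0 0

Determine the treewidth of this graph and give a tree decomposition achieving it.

Treewidth 2.
Bags: B1 = {b, e, f}  B2 = {b, c, e}  B3 = {b, c, g}  B4 = {b, d, g}  B5 = {a, b, d}
Tree: B1–B2, B2–B3, B3–B4, B4–B5

Each bag holds 3 vertices, so the decomposition has width 2, which upper-bounds the treewidth. The edges b–f–e–c–g–d–a–b form a cycle, so G is not a tree and its treewidth is at least 2. Hence tw(G) = 2 exactly.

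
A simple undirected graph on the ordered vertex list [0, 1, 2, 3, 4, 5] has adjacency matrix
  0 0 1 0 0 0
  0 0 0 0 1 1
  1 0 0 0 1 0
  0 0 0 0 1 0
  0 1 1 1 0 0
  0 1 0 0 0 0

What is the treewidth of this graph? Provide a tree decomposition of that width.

Each bag holds 2 vertices, so the decomposition has width 1, which upper-bounds the treewidth. G has an edge, so its treewidth is at least 1. Therefore the treewidth is 1.

Treewidth 1.
One such decomposition:
Bags: B1 = {2, 4}  B2 = {1, 4}  B3 = {3, 4}  B4 = {1, 5}  B5 = {0, 2}
Tree: B1–B2, B1–B3, B2–B4, B1–B5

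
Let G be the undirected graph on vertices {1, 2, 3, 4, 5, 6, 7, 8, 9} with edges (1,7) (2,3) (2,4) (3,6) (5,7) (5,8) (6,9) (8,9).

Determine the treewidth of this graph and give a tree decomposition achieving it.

Treewidth 1.
Bags: B1 = {1, 7}  B2 = {5, 7}  B3 = {5, 8}  B4 = {8, 9}  B5 = {6, 9}  B6 = {3, 6}  B7 = {2, 3}  B8 = {2, 4}
Tree: B1–B2, B2–B3, B3–B4, B4–B5, B5–B6, B6–B7, B7–B8

The largest bag has 2 vertices, giving width 1; this decomposition certifies tw(G) ≤ 1. Any graph with an edge has treewidth ≥ 1, and G has the edge 1–7. The upper and lower bounds meet at 1, so that is the treewidth.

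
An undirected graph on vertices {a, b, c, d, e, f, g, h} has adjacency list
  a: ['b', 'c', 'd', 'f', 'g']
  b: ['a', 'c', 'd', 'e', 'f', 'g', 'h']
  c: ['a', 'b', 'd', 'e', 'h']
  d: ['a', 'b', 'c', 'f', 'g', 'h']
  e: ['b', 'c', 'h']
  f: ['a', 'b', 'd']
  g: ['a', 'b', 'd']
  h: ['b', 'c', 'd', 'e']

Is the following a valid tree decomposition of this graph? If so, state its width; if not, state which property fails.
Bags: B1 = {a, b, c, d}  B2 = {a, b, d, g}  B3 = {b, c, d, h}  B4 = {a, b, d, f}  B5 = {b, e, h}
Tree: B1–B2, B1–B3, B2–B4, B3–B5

A tree decomposition must satisfy three properties: every vertex lies in some bag; for every edge, both endpoints lie together in some bag; and for every vertex, the bags containing it form a connected subtree. Here edge (c,e) lies in no bag, so the decomposition is invalid.

No — edge (c,e) lies in no bag.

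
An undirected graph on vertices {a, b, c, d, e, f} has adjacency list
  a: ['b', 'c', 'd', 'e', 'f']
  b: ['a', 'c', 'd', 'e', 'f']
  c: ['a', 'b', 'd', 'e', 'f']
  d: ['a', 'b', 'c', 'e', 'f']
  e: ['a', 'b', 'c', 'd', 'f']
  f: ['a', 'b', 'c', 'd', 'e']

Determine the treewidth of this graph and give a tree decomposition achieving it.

A single bag containing all 6 vertices is trivially a valid decomposition of width 5. Conversely, {a, b, c, d, e, f} is a clique of size 6, and the vertices of any clique must share a bag in every tree decomposition; so some bag has ≥ 6 vertices and tw(G) ≥ 5. Therefore the treewidth is 5.

Treewidth 5.
One such decomposition:
Bags: B1 = {a, b, c, d, e, f}
Tree: (single bag)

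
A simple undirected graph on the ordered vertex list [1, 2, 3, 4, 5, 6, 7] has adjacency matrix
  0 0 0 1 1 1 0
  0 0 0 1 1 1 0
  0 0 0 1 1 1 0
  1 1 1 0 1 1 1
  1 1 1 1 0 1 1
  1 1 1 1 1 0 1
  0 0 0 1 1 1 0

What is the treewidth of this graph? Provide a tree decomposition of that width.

Every bag has size at most 4, so the width is 4 − 1 = 3 and tw(G) ≤ 3. Conversely, {1, 4, 5, 6} is a clique of size 4, and the vertices of any clique must share a bag in every tree decomposition; so some bag has ≥ 4 vertices and tw(G) ≥ 3. Therefore the treewidth is 3.

Treewidth 3.
Bags: B1 = {4, 5, 6, 7}  B2 = {1, 4, 5, 6}  B3 = {3, 4, 5, 6}  B4 = {2, 4, 5, 6}
Tree: B1–B2, B1–B3, B2–B4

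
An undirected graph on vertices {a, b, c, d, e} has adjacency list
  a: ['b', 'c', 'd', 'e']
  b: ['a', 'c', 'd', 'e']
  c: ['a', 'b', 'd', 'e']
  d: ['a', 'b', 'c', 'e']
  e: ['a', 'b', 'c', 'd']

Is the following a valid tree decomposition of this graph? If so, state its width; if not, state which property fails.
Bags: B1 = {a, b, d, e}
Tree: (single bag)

No — vertex c appears in no bag.

A tree decomposition must satisfy three properties: every vertex lies in some bag; for every edge, both endpoints lie together in some bag; and for every vertex, the bags containing it form a connected subtree. Here vertex c appears in no bag, so the decomposition is invalid.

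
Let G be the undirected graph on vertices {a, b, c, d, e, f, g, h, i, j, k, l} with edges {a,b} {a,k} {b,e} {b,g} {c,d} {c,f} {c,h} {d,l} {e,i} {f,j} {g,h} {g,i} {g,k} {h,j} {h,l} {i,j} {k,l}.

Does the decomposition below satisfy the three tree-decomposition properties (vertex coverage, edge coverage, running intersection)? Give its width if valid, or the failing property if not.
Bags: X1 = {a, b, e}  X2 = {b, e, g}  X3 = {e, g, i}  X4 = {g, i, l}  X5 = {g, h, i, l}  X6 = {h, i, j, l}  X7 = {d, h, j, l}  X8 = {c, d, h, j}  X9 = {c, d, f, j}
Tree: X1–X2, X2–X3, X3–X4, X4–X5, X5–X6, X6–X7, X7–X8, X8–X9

A tree decomposition must satisfy three properties: every vertex lies in some bag; for every edge, both endpoints lie together in some bag; and for every vertex, the bags containing it form a connected subtree. Here vertex k appears in no bag, so the decomposition is invalid.

No — vertex k appears in no bag.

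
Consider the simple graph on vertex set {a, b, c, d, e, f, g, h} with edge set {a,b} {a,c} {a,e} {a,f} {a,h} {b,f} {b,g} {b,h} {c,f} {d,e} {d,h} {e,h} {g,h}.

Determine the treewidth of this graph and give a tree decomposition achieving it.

Treewidth 2.
Bags: B1 = {a, b, f}  B2 = {a, b, h}  B3 = {a, e, h}  B4 = {a, c, f}  B5 = {b, g, h}  B6 = {d, e, h}
Tree: B1–B2, B2–B3, B1–B4, B2–B5, B3–B6

The largest bag has 3 vertices, giving width 2; this decomposition certifies tw(G) ≤ 2. For the lower bound, the 3 vertices {d, e, h} are pairwise adjacent, and any tree decomposition puts a clique entirely inside one bag — forcing width ≥ 2. Combining the bounds, tw(G) = 2.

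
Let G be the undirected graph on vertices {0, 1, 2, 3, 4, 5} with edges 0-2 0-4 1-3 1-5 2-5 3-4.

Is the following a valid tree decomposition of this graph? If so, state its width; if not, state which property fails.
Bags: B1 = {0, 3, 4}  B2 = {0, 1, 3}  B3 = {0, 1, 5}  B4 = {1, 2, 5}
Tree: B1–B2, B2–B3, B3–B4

A tree decomposition must satisfy three properties: every vertex lies in some bag; for every edge, both endpoints lie together in some bag; and for every vertex, the bags containing it form a connected subtree. Here edge (0,2) lies in no bag, so the decomposition is invalid.

No — edge (0,2) lies in no bag.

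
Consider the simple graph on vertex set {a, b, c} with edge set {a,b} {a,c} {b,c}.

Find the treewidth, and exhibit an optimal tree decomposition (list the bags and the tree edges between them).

Treewidth 2.
One optimal decomposition is:
Bags: B1 = {a, b, c}
Tree: (single bag)

A single bag containing all 3 vertices is trivially a valid decomposition of width 2. Conversely, {a, b, c} is a clique of size 3, and the vertices of any clique must share a bag in every tree decomposition; so some bag has ≥ 3 vertices and tw(G) ≥ 2. Combining the bounds, tw(G) = 2.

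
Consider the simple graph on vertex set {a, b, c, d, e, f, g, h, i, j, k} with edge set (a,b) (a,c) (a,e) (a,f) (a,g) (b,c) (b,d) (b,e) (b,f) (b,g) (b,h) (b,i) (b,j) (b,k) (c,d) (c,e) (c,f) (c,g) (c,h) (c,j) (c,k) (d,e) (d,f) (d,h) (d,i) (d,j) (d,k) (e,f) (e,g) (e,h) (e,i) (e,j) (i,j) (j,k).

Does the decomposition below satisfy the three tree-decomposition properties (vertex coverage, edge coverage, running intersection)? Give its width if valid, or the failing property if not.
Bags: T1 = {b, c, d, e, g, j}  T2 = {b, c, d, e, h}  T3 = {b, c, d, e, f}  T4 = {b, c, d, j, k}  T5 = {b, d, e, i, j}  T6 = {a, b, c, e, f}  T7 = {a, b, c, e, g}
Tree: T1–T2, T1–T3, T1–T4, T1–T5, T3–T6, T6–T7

A tree decomposition must satisfy three properties: every vertex lies in some bag; for every edge, both endpoints lie together in some bag; and for every vertex, the bags containing it form a connected subtree. Here bags containing vertex g are not connected in the tree, so the decomposition is invalid.

No — bags containing vertex g are not connected in the tree.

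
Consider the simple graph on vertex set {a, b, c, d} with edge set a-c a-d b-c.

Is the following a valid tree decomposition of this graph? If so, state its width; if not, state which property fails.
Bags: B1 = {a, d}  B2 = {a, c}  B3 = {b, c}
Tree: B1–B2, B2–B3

Checking the three conditions: (i) the bags cover all of {a, b, c, d}; (ii) for each edge, some bag contains both endpoints; (iii) the bags containing any fixed vertex form a subtree. All hold, so the decomposition is valid with width 2 − 1 = 1.

Yes; width 1.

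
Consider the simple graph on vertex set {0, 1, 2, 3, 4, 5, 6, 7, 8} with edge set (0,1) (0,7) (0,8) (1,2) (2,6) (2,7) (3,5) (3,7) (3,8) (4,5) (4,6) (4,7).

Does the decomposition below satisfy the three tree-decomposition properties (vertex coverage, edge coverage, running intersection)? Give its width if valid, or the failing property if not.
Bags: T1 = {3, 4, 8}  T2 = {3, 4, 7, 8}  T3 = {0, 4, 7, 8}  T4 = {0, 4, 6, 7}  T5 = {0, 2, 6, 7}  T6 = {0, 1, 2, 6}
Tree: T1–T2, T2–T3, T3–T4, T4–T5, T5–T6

No — vertex 5 appears in no bag.

A tree decomposition must satisfy three properties: every vertex lies in some bag; for every edge, both endpoints lie together in some bag; and for every vertex, the bags containing it form a connected subtree. Here vertex 5 appears in no bag, so the decomposition is invalid.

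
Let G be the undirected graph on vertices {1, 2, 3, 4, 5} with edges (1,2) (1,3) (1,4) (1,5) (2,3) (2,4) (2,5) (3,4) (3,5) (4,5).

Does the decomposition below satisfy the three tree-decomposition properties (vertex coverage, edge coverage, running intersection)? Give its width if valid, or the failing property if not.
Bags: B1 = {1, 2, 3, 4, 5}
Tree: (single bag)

Checking the three conditions: (i) the bags cover all of {1, 2, 3, 4, 5}; (ii) for each edge, some bag contains both endpoints; (iii) the bags containing any fixed vertex form a subtree. All hold, so the decomposition is valid with width 5 − 1 = 4.

Yes; width 4.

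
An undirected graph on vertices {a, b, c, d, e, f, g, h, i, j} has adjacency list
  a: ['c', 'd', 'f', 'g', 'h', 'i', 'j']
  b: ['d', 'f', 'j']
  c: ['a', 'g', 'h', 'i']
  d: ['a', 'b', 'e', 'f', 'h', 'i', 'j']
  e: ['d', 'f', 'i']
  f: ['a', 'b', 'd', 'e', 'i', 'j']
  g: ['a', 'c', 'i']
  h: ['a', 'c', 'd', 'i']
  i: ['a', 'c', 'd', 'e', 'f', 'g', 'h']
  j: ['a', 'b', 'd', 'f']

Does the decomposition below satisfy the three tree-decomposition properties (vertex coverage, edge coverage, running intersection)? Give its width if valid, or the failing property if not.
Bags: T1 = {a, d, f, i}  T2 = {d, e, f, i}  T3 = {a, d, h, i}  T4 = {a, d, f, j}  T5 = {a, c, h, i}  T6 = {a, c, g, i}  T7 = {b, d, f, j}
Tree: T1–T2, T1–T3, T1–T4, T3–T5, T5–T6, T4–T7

Vertex coverage: the bags together contain {a, b, c, d, e, f, g, h, i, j}, the full vertex set. Edge coverage: each edge of G has both endpoints in at least one bag. Running intersection: for every vertex, the bags containing it form a connected subtree. All three properties hold, so this is a valid tree decomposition of width max|bag| − 1 = 3, and hence tw(G) ≤ 3.

Yes; width 3.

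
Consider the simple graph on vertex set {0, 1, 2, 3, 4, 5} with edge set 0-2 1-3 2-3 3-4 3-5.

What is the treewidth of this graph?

A width-1 tree decomposition is:
Bags: B1 = {2, 3}  B2 = {0, 2}  B3 = {3, 4}  B4 = {1, 3}  B5 = {3, 5}
Tree: B1–B2, B1–B3, B1–B4, B1–B5
The largest bag has 2 vertices, giving width 1; this decomposition certifies tw(G) ≤ 1. G has an edge, so its treewidth is at least 1. Combining the bounds, tw(G) = 1.

1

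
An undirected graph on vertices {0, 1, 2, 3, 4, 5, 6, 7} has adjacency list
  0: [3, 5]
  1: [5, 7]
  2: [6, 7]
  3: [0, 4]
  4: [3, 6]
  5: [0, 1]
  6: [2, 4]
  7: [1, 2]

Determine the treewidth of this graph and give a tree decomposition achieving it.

Treewidth 2.
One such decomposition:
Bags: B1 = {0, 1, 5}  B2 = {0, 1, 7}  B3 = {0, 2, 7}  B4 = {0, 2, 6}  B5 = {0, 4, 6}  B6 = {0, 3, 4}
Tree: B1–B2, B2–B3, B3–B4, B4–B5, B5–B6

Each bag holds 3 vertices, so the decomposition has width 2, which upper-bounds the treewidth. For the lower bound, G contains the cycle 0–5–1–7–2–6–4–3–0, so G is not a forest; only forests have treewidth ≤ 1, hence tw(G) ≥ 2. Combining the bounds, tw(G) = 2.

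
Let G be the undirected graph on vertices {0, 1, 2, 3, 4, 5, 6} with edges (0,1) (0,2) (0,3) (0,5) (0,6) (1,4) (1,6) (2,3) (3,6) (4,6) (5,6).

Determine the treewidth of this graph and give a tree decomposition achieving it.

Every bag has size at most 3, so the width is 3 − 1 = 2 and tw(G) ≤ 2. For the lower bound, the 3 vertices {0, 2, 3} are pairwise adjacent, and any tree decomposition puts a clique entirely inside one bag — forcing width ≥ 2. Combining the bounds, tw(G) = 2.

Treewidth 2.
Bags: B1 = {0, 1, 6}  B2 = {0, 3, 6}  B3 = {1, 4, 6}  B4 = {0, 5, 6}  B5 = {0, 2, 3}
Tree: B1–B2, B1–B3, B1–B4, B2–B5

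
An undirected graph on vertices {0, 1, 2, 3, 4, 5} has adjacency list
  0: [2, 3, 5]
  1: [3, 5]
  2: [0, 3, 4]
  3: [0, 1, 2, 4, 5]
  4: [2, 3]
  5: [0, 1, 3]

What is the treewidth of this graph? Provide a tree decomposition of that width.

Each bag holds 3 vertices, so the decomposition has width 2, which upper-bounds the treewidth. On the other hand G contains the 3-clique {0, 2, 3}. A clique must lie in a single bag of any decomposition, so no decomposition can have width below 2. Therefore the treewidth is 2.

Treewidth 2.
One such decomposition:
Bags: B1 = {0, 3, 5}  B2 = {0, 2, 3}  B3 = {2, 3, 4}  B4 = {1, 3, 5}
Tree: B1–B2, B2–B3, B1–B4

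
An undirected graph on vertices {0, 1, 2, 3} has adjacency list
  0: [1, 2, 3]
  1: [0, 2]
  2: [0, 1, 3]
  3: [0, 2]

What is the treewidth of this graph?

A width-2 tree decomposition is:
Bags: B1 = {0, 1, 2}  B2 = {0, 2, 3}
Tree: B1–B2
Every bag has size at most 3, so the width is 3 − 1 = 2 and tw(G) ≤ 2. On the other hand G contains the 3-clique {0, 1, 2}. A clique must lie in a single bag of any decomposition, so no decomposition can have width below 2. Combining the bounds, tw(G) = 2.

2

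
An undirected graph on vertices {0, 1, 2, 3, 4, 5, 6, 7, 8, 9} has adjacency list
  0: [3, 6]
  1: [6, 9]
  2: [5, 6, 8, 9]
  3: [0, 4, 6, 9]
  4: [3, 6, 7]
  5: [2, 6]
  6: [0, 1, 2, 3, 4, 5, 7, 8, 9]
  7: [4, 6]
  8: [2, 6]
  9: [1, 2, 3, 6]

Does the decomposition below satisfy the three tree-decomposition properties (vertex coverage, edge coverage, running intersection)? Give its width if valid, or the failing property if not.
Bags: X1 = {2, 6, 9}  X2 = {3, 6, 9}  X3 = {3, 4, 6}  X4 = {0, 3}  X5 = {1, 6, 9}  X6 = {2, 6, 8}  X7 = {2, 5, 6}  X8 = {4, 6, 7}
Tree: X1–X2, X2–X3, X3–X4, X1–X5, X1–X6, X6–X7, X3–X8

No — edge (6,0) lies in no bag.

A tree decomposition must satisfy three properties: every vertex lies in some bag; for every edge, both endpoints lie together in some bag; and for every vertex, the bags containing it form a connected subtree. Here edge (6,0) lies in no bag, so the decomposition is invalid.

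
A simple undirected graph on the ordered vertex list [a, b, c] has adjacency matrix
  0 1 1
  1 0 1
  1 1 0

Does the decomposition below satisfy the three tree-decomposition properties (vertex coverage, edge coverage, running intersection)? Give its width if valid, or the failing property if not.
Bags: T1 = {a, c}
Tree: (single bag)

No — vertex b appears in no bag.

A tree decomposition must satisfy three properties: every vertex lies in some bag; for every edge, both endpoints lie together in some bag; and for every vertex, the bags containing it form a connected subtree. Here vertex b appears in no bag, so the decomposition is invalid.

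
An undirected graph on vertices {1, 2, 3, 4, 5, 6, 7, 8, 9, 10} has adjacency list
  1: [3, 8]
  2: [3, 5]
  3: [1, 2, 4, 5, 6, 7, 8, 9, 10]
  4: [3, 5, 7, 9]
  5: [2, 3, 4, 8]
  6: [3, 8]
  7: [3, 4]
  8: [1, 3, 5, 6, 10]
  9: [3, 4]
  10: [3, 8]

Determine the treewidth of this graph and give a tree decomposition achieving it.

The largest bag has 3 vertices, giving width 2; this decomposition certifies tw(G) ≤ 2. Conversely, {2, 3, 5} is a clique of size 3, and the vertices of any clique must share a bag in every tree decomposition; so some bag has ≥ 3 vertices and tw(G) ≥ 2. Hence tw(G) = 2 exactly.

Treewidth 2.
One optimal decomposition is:
Bags: B1 = {1, 3, 8}  B2 = {3, 5, 8}  B3 = {3, 8, 10}  B4 = {3, 6, 8}  B5 = {3, 4, 5}  B6 = {3, 4, 7}  B7 = {3, 4, 9}  B8 = {2, 3, 5}
Tree: B1–B2, B1–B3, B1–B4, B2–B5, B5–B6, B5–B7, B2–B8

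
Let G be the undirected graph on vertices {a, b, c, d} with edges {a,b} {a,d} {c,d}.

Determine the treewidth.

1

A width-1 tree decomposition is:
Bags: B1 = {a, b}  B2 = {a, d}  B3 = {c, d}
Tree: B1–B2, B2–B3
Each bag holds 2 vertices, so the decomposition has width 1, which upper-bounds the treewidth. G has an edge, so its treewidth is at least 1. The upper and lower bounds meet at 1, so that is the treewidth.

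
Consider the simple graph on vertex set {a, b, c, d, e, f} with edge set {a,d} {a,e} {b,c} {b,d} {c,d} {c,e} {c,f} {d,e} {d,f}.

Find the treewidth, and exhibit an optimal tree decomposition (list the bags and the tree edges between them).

Treewidth 2.
One such decomposition:
Bags: B1 = {b, c, d}  B2 = {c, d, e}  B3 = {a, d, e}  B4 = {c, d, f}
Tree: B1–B2, B2–B3, B1–B4

The largest bag has 3 vertices, giving width 2; this decomposition certifies tw(G) ≤ 2. Conversely, {c, d, e} is a clique of size 3, and the vertices of any clique must share a bag in every tree decomposition; so some bag has ≥ 3 vertices and tw(G) ≥ 2. Combining the bounds, tw(G) = 2.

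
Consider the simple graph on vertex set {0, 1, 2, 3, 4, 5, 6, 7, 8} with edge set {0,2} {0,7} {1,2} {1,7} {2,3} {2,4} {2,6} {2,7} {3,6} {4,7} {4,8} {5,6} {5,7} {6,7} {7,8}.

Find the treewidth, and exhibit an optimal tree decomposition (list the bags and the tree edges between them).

Treewidth 2.
Bags: B1 = {5, 6, 7}  B2 = {2, 6, 7}  B3 = {2, 3, 6}  B4 = {1, 2, 7}  B5 = {0, 2, 7}  B6 = {2, 4, 7}  B7 = {4, 7, 8}
Tree: B1–B2, B2–B3, B2–B4, B2–B5, B5–B6, B6–B7

Each bag holds 3 vertices, so the decomposition has width 2, which upper-bounds the treewidth. For the lower bound, the 3 vertices {2, 3, 6} are pairwise adjacent, and any tree decomposition puts a clique entirely inside one bag — forcing width ≥ 2. The upper and lower bounds meet at 2, so that is the treewidth.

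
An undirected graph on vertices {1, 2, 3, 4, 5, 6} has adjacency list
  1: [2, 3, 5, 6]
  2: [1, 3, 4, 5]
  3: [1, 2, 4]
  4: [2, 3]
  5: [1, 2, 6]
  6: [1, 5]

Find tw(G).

A width-2 tree decomposition is:
Bags: B1 = {1, 5, 6}  B2 = {1, 2, 5}  B3 = {1, 2, 3}  B4 = {2, 3, 4}
Tree: B1–B2, B2–B3, B3–B4
Every bag has size at most 3, so the width is 3 − 1 = 2 and tw(G) ≤ 2. On the other hand G contains the 3-clique {1, 2, 3}. A clique must lie in a single bag of any decomposition, so no decomposition can have width below 2. Combining the bounds, tw(G) = 2.

2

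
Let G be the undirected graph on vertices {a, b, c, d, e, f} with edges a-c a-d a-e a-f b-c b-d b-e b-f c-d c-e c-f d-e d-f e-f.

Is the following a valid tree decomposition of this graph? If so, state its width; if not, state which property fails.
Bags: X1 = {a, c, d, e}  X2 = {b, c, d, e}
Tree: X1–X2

A tree decomposition must satisfy three properties: every vertex lies in some bag; for every edge, both endpoints lie together in some bag; and for every vertex, the bags containing it form a connected subtree. Here vertex f appears in no bag, so the decomposition is invalid.

No — vertex f appears in no bag.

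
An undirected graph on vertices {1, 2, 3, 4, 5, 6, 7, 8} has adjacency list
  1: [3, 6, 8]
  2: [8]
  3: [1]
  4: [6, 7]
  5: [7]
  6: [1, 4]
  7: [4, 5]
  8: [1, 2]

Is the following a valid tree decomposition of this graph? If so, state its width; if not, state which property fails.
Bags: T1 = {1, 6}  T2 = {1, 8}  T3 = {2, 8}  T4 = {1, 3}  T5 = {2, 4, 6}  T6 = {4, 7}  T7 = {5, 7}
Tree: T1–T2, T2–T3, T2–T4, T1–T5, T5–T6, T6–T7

A tree decomposition must satisfy three properties: every vertex lies in some bag; for every edge, both endpoints lie together in some bag; and for every vertex, the bags containing it form a connected subtree. Here bags containing vertex 2 are not connected in the tree, so the decomposition is invalid.

No — bags containing vertex 2 are not connected in the tree.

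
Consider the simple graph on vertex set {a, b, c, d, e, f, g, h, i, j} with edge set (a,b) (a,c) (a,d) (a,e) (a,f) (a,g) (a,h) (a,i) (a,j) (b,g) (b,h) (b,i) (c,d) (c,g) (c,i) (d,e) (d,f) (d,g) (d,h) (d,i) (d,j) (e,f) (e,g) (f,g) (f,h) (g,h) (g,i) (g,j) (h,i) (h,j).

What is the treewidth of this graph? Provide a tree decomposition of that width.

Treewidth 4.
One optimal decomposition is:
Bags: B1 = {a, d, f, g, h}  B2 = {a, d, e, f, g}  B3 = {a, d, g, h, i}  B4 = {a, d, g, h, j}  B5 = {a, c, d, g, i}  B6 = {a, b, g, h, i}
Tree: B1–B2, B1–B3, B3–B4, B3–B5, B3–B6

The largest bag has 5 vertices, giving width 4; this decomposition certifies tw(G) ≤ 4. On the other hand G contains the 5-clique {a, d, e, f, g}. A clique must lie in a single bag of any decomposition, so no decomposition can have width below 4. Combining the bounds, tw(G) = 4.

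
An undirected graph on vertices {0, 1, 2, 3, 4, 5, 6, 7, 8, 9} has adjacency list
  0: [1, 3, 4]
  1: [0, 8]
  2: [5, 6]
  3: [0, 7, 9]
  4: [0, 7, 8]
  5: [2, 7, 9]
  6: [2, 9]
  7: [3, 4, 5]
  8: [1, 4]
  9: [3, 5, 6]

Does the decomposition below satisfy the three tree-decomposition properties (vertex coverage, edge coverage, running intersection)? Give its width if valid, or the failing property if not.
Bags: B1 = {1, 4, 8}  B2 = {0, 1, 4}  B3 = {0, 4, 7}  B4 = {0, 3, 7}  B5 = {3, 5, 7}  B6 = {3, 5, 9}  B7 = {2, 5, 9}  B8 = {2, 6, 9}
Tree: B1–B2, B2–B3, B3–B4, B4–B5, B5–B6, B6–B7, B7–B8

Every vertex of G appears in some bag (union = {0, 1, 2, 3, 4, 5, 6, 7, 8, 9}); every edge is covered by a bag; and for each vertex v the set of bags containing v is connected in the bag tree. The decomposition is therefore valid. The largest bag has 3 vertices, so the width is 2.

Yes; width 2.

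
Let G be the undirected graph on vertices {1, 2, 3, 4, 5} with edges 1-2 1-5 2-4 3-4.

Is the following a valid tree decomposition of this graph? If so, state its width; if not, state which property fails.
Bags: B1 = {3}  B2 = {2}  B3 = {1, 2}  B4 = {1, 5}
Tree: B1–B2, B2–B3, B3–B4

A tree decomposition must satisfy three properties: every vertex lies in some bag; for every edge, both endpoints lie together in some bag; and for every vertex, the bags containing it form a connected subtree. Here vertex 4 appears in no bag, so the decomposition is invalid.

No — vertex 4 appears in no bag.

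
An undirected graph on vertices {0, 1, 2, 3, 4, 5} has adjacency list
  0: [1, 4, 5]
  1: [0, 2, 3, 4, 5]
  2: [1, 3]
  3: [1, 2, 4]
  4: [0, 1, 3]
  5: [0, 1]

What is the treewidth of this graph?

A width-2 tree decomposition is:
Bags: B1 = {0, 1, 4}  B2 = {0, 1, 5}  B3 = {1, 3, 4}  B4 = {1, 2, 3}
Tree: B1–B2, B1–B3, B3–B4
Every bag has size at most 3, so the width is 3 − 1 = 2 and tw(G) ≤ 2. For the lower bound, the 3 vertices {0, 1, 4} are pairwise adjacent, and any tree decomposition puts a clique entirely inside one bag — forcing width ≥ 2. Therefore the treewidth is 2.

2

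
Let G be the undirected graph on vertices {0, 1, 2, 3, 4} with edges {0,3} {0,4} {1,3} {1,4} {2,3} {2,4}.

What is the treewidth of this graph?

A width-2 tree decomposition is:
Bags: B1 = {0, 3, 4}  B2 = {1, 3, 4}  B3 = {2, 3, 4}
Tree: B1–B2, B2–B3
The largest bag has 3 vertices, giving width 2; this decomposition certifies tw(G) ≤ 2. For the lower bound, G contains the cycle 3–0–4–1–3, so G is not a forest; only forests have treewidth ≤ 1, hence tw(G) ≥ 2. Combining the bounds, tw(G) = 2.

2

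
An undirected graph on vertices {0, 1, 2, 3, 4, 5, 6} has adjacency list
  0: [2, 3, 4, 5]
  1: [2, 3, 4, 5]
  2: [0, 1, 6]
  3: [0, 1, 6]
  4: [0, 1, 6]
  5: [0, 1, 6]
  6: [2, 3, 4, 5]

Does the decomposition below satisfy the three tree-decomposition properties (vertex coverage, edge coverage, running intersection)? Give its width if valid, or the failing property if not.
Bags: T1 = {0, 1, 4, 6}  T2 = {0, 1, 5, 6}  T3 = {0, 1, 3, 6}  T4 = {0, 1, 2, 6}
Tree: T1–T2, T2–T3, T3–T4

Yes; width 3.

Vertex coverage: the bags together contain {0, 1, 2, 3, 4, 5, 6}, the full vertex set. Edge coverage: each edge of G has both endpoints in at least one bag. Running intersection: for every vertex, the bags containing it form a connected subtree. All three properties hold, so this is a valid tree decomposition of width max|bag| − 1 = 3, and hence tw(G) ≤ 3.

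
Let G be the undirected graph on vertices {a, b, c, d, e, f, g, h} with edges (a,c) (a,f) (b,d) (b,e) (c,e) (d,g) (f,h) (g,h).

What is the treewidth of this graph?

2

A width-2 tree decomposition is:
Bags: B1 = {a, c, f}  B2 = {c, f, h}  B3 = {c, g, h}  B4 = {c, d, g}  B5 = {b, c, d}  B6 = {b, c, e}
Tree: B1–B2, B2–B3, B3–B4, B4–B5, B5–B6
Every bag has size at most 3, so the width is 3 − 1 = 2 and tw(G) ≤ 2. The edges c–a–f–h–g–d–b–e–c form a cycle, so G is not a tree and its treewidth is at least 2. Therefore the treewidth is 2.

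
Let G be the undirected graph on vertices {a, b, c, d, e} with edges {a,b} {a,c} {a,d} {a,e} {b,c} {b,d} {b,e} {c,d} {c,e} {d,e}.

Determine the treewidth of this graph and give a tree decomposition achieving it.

With just one bag of size 5, the width is 5 − 1 = 4, so tw(G) ≤ 4. On the other hand G contains the 5-clique {a, b, c, d, e}. A clique must lie in a single bag of any decomposition, so no decomposition can have width below 4. Combining the bounds, tw(G) = 4.

Treewidth 4.
Bags: B1 = {a, b, c, d, e}
Tree: (single bag)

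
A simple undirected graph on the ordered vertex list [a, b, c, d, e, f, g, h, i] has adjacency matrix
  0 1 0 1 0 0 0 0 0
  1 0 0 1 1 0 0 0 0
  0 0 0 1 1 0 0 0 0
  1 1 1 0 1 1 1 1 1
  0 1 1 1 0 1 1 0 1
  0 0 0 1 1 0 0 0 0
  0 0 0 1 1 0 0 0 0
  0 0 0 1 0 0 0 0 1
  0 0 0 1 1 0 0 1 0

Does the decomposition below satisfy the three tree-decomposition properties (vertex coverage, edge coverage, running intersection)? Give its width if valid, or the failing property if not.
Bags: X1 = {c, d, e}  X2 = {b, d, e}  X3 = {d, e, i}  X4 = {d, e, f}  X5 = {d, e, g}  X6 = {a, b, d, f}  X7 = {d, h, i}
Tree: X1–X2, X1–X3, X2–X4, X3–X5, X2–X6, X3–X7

No — bags containing vertex f are not connected in the tree.

A tree decomposition must satisfy three properties: every vertex lies in some bag; for every edge, both endpoints lie together in some bag; and for every vertex, the bags containing it form a connected subtree. Here bags containing vertex f are not connected in the tree, so the decomposition is invalid.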